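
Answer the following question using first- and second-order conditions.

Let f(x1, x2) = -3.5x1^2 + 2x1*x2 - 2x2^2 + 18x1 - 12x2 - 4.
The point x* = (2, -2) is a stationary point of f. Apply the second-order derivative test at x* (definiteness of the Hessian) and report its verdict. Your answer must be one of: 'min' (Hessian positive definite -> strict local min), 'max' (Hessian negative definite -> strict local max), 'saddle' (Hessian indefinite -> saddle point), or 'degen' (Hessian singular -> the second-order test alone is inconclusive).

Compute the Hessian H = grad^2 f:
  H = [[-7, 2], [2, -4]]
Verify stationarity: grad f(x*) = H x* + g = (0, 0).
Eigenvalues of H: -8, -3.
Both eigenvalues < 0, so H is negative definite -> x* is a strict local max.

max


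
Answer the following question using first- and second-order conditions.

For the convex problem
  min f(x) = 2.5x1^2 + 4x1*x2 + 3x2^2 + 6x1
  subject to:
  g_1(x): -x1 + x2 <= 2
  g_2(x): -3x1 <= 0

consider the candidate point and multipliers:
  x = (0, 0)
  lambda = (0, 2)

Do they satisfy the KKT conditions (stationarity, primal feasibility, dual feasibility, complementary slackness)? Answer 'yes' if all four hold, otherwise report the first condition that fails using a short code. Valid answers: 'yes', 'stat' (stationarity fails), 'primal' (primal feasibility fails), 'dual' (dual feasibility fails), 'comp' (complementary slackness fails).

Gradient of f: grad f(x) = Q x + c = (6, 0)
Constraint values g_i(x) = a_i^T x - b_i:
  g_1((0, 0)) = -2
  g_2((0, 0)) = 0
Stationarity residual: grad f(x) + sum_i lambda_i a_i = (0, 0)
  -> stationarity OK
Primal feasibility (all g_i <= 0): OK
Dual feasibility (all lambda_i >= 0): OK
Complementary slackness (lambda_i * g_i(x) = 0 for all i): OK

Verdict: yes, KKT holds.

yes


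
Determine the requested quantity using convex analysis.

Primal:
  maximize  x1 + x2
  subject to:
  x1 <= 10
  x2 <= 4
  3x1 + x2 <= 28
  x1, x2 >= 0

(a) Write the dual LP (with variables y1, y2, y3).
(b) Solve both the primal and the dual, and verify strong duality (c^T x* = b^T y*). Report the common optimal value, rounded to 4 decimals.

The standard primal-dual pair for 'max c^T x s.t. A x <= b, x >= 0' is:
  Dual:  min b^T y  s.t.  A^T y >= c,  y >= 0.

So the dual LP is:
  minimize  10y1 + 4y2 + 28y3
  subject to:
    y1 + 3y3 >= 1
    y2 + y3 >= 1
    y1, y2, y3 >= 0

Solving the primal: x* = (8, 4).
  primal value c^T x* = 12.
Solving the dual: y* = (0, 0.6667, 0.3333).
  dual value b^T y* = 12.
Strong duality: c^T x* = b^T y*. Confirmed.

12


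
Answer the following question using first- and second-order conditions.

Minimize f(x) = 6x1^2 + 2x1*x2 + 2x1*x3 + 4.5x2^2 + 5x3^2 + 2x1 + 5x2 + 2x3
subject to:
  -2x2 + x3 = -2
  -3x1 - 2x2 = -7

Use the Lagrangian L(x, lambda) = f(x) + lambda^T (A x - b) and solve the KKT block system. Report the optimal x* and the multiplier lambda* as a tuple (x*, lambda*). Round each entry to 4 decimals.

Form the Lagrangian:
  L(x, lambda) = (1/2) x^T Q x + c^T x + lambda^T (A x - b)
Stationarity (grad_x L = 0): Q x + c + A^T lambda = 0.
Primal feasibility: A x = b.

This gives the KKT block system:
  [ Q   A^T ] [ x     ]   [-c ]
  [ A    0  ] [ lambda ] = [ b ]

Solving the linear system:
  x*      = (1.8393, 0.741, -0.518)
  lambda* = (-0.4988, 8.1727)
  f(x*)   = 31.2794

x* = (1.8393, 0.741, -0.518), lambda* = (-0.4988, 8.1727)


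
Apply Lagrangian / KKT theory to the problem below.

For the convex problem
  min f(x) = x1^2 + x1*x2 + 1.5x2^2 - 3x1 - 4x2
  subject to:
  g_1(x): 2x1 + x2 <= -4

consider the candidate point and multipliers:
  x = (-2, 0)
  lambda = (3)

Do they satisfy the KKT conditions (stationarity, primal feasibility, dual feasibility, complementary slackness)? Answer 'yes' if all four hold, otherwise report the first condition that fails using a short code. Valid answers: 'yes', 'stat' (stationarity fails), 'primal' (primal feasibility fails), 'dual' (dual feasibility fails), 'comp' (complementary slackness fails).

Gradient of f: grad f(x) = Q x + c = (-7, -6)
Constraint values g_i(x) = a_i^T x - b_i:
  g_1((-2, 0)) = 0
Stationarity residual: grad f(x) + sum_i lambda_i a_i = (-1, -3)
  -> stationarity FAILS
Primal feasibility (all g_i <= 0): OK
Dual feasibility (all lambda_i >= 0): OK
Complementary slackness (lambda_i * g_i(x) = 0 for all i): OK

Verdict: the first failing condition is stationarity -> stat.

stat


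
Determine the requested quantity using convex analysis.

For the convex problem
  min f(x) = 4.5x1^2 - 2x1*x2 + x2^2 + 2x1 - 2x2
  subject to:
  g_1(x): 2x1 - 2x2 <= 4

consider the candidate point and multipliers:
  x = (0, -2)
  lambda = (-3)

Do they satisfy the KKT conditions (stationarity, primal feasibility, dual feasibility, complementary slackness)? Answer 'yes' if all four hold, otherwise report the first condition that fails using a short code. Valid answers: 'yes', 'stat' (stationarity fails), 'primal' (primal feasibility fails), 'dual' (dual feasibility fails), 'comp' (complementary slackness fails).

Gradient of f: grad f(x) = Q x + c = (6, -6)
Constraint values g_i(x) = a_i^T x - b_i:
  g_1((0, -2)) = 0
Stationarity residual: grad f(x) + sum_i lambda_i a_i = (0, 0)
  -> stationarity OK
Primal feasibility (all g_i <= 0): OK
Dual feasibility (all lambda_i >= 0): FAILS
Complementary slackness (lambda_i * g_i(x) = 0 for all i): OK

Verdict: the first failing condition is dual_feasibility -> dual.

dual


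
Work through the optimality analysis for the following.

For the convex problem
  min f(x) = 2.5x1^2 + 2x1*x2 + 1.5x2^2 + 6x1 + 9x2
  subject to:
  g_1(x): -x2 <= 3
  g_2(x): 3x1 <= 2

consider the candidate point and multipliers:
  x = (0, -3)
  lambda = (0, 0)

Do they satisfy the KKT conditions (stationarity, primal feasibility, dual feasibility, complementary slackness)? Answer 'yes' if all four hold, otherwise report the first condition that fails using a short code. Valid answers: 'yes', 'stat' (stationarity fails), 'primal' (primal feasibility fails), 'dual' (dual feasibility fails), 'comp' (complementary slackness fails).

Gradient of f: grad f(x) = Q x + c = (0, 0)
Constraint values g_i(x) = a_i^T x - b_i:
  g_1((0, -3)) = 0
  g_2((0, -3)) = -2
Stationarity residual: grad f(x) + sum_i lambda_i a_i = (0, 0)
  -> stationarity OK
Primal feasibility (all g_i <= 0): OK
Dual feasibility (all lambda_i >= 0): OK
Complementary slackness (lambda_i * g_i(x) = 0 for all i): OK

Verdict: yes, KKT holds.

yes


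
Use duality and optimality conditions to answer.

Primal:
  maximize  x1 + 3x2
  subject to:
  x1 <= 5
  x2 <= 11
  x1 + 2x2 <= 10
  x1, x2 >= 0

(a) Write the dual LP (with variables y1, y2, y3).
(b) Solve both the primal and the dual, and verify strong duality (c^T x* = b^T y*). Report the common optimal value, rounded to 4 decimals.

The standard primal-dual pair for 'max c^T x s.t. A x <= b, x >= 0' is:
  Dual:  min b^T y  s.t.  A^T y >= c,  y >= 0.

So the dual LP is:
  minimize  5y1 + 11y2 + 10y3
  subject to:
    y1 + y3 >= 1
    y2 + 2y3 >= 3
    y1, y2, y3 >= 0

Solving the primal: x* = (0, 5).
  primal value c^T x* = 15.
Solving the dual: y* = (0, 0, 1.5).
  dual value b^T y* = 15.
Strong duality: c^T x* = b^T y*. Confirmed.

15


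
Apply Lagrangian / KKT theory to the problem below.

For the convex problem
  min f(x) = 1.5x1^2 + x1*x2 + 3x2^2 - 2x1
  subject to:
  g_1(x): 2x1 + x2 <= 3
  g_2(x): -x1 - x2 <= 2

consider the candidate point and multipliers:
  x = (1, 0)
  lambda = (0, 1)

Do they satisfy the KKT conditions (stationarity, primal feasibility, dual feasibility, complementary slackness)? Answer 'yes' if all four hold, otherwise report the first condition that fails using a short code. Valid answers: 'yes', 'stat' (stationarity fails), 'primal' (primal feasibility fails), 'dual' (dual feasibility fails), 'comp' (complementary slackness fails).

Gradient of f: grad f(x) = Q x + c = (1, 1)
Constraint values g_i(x) = a_i^T x - b_i:
  g_1((1, 0)) = -1
  g_2((1, 0)) = -3
Stationarity residual: grad f(x) + sum_i lambda_i a_i = (0, 0)
  -> stationarity OK
Primal feasibility (all g_i <= 0): OK
Dual feasibility (all lambda_i >= 0): OK
Complementary slackness (lambda_i * g_i(x) = 0 for all i): FAILS

Verdict: the first failing condition is complementary_slackness -> comp.

comp


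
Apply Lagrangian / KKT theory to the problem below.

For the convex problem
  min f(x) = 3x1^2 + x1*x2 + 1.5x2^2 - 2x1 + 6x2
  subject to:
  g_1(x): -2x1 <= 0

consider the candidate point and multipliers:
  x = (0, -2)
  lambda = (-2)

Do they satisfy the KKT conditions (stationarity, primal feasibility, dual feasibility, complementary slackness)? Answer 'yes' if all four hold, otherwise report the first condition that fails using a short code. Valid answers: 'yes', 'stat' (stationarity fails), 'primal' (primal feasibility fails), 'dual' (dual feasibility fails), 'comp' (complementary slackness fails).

Gradient of f: grad f(x) = Q x + c = (-4, 0)
Constraint values g_i(x) = a_i^T x - b_i:
  g_1((0, -2)) = 0
Stationarity residual: grad f(x) + sum_i lambda_i a_i = (0, 0)
  -> stationarity OK
Primal feasibility (all g_i <= 0): OK
Dual feasibility (all lambda_i >= 0): FAILS
Complementary slackness (lambda_i * g_i(x) = 0 for all i): OK

Verdict: the first failing condition is dual_feasibility -> dual.

dual


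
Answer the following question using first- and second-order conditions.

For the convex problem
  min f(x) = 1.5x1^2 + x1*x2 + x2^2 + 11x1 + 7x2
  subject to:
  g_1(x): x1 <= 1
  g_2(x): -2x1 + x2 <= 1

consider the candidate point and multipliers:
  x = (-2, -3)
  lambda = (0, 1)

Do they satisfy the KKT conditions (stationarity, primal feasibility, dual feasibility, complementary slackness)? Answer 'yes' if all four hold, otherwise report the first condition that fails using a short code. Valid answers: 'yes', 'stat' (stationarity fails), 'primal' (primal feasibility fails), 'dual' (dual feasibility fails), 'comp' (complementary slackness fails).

Gradient of f: grad f(x) = Q x + c = (2, -1)
Constraint values g_i(x) = a_i^T x - b_i:
  g_1((-2, -3)) = -3
  g_2((-2, -3)) = 0
Stationarity residual: grad f(x) + sum_i lambda_i a_i = (0, 0)
  -> stationarity OK
Primal feasibility (all g_i <= 0): OK
Dual feasibility (all lambda_i >= 0): OK
Complementary slackness (lambda_i * g_i(x) = 0 for all i): OK

Verdict: yes, KKT holds.

yes


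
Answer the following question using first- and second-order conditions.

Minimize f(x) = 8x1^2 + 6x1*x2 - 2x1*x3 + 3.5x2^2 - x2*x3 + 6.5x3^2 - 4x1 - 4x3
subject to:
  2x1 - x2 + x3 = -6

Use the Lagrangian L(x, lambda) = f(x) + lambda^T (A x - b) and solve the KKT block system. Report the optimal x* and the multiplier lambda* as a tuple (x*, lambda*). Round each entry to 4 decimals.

Form the Lagrangian:
  L(x, lambda) = (1/2) x^T Q x + c^T x + lambda^T (A x - b)
Stationarity (grad_x L = 0): Q x + c + A^T lambda = 0.
Primal feasibility: A x = b.

This gives the KKT block system:
  [ Q   A^T ] [ x     ]   [-c ]
  [ A    0  ] [ lambda ] = [ b ]

Solving the linear system:
  x*      = (-1.6281, 2.4132, -0.3306)
  lambda* = (7.4545)
  f(x*)   = 26.281

x* = (-1.6281, 2.4132, -0.3306), lambda* = (7.4545)


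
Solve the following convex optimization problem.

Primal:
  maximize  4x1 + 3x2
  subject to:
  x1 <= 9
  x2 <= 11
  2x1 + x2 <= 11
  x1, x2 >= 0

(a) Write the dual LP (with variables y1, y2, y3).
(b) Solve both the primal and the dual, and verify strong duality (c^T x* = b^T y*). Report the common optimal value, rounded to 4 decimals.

The standard primal-dual pair for 'max c^T x s.t. A x <= b, x >= 0' is:
  Dual:  min b^T y  s.t.  A^T y >= c,  y >= 0.

So the dual LP is:
  minimize  9y1 + 11y2 + 11y3
  subject to:
    y1 + 2y3 >= 4
    y2 + y3 >= 3
    y1, y2, y3 >= 0

Solving the primal: x* = (0, 11).
  primal value c^T x* = 33.
Solving the dual: y* = (0, 1, 2).
  dual value b^T y* = 33.
Strong duality: c^T x* = b^T y*. Confirmed.

33


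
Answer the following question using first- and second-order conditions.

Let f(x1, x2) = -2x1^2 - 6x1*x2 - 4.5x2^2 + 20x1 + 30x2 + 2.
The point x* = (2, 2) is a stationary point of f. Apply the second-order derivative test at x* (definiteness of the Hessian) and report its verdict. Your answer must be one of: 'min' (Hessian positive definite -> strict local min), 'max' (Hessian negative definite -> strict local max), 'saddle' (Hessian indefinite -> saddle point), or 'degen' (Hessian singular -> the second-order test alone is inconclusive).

Compute the Hessian H = grad^2 f:
  H = [[-4, -6], [-6, -9]]
Verify stationarity: grad f(x*) = H x* + g = (0, 0).
Eigenvalues of H: -13, 0.
H has a zero eigenvalue (singular; negative semidefinite but not definite), so H is neither positive definite, negative definite, nor indefinite. The second-order test alone is inconclusive -> degen.
(Indeed, f is constant along the null direction of H through x*, so x* is not a strict local extremum.)

degen


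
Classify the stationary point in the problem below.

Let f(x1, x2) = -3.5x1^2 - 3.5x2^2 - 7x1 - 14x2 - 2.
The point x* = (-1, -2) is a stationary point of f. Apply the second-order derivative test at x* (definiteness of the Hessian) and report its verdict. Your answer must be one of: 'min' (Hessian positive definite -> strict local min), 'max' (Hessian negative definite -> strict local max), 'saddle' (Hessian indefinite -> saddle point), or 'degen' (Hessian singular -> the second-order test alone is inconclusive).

Compute the Hessian H = grad^2 f:
  H = [[-7, 0], [0, -7]]
Verify stationarity: grad f(x*) = H x* + g = (0, 0).
Eigenvalues of H: -7, -7.
Both eigenvalues < 0, so H is negative definite -> x* is a strict local max.

max


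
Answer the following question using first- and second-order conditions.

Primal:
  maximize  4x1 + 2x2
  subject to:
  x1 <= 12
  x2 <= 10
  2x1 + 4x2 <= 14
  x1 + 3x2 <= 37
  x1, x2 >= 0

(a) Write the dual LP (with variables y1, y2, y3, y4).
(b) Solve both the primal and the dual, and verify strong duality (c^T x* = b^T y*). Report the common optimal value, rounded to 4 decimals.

The standard primal-dual pair for 'max c^T x s.t. A x <= b, x >= 0' is:
  Dual:  min b^T y  s.t.  A^T y >= c,  y >= 0.

So the dual LP is:
  minimize  12y1 + 10y2 + 14y3 + 37y4
  subject to:
    y1 + 2y3 + y4 >= 4
    y2 + 4y3 + 3y4 >= 2
    y1, y2, y3, y4 >= 0

Solving the primal: x* = (7, 0).
  primal value c^T x* = 28.
Solving the dual: y* = (0, 0, 2, 0).
  dual value b^T y* = 28.
Strong duality: c^T x* = b^T y*. Confirmed.

28


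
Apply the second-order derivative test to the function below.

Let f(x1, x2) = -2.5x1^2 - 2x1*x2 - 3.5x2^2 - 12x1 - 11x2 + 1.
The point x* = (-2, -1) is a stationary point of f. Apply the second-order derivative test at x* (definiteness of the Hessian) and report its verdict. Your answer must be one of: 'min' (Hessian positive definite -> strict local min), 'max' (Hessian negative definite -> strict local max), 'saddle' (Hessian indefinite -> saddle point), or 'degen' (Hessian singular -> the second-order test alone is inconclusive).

Compute the Hessian H = grad^2 f:
  H = [[-5, -2], [-2, -7]]
Verify stationarity: grad f(x*) = H x* + g = (0, 0).
Eigenvalues of H: -8.2361, -3.7639.
Both eigenvalues < 0, so H is negative definite -> x* is a strict local max.

max


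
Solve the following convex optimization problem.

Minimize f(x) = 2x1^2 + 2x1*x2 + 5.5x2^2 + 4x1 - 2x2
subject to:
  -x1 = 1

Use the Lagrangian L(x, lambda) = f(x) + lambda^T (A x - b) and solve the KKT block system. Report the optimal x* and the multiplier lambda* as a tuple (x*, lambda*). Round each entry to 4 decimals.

Form the Lagrangian:
  L(x, lambda) = (1/2) x^T Q x + c^T x + lambda^T (A x - b)
Stationarity (grad_x L = 0): Q x + c + A^T lambda = 0.
Primal feasibility: A x = b.

This gives the KKT block system:
  [ Q   A^T ] [ x     ]   [-c ]
  [ A    0  ] [ lambda ] = [ b ]

Solving the linear system:
  x*      = (-1, 0.3636)
  lambda* = (0.7273)
  f(x*)   = -2.7273

x* = (-1, 0.3636), lambda* = (0.7273)


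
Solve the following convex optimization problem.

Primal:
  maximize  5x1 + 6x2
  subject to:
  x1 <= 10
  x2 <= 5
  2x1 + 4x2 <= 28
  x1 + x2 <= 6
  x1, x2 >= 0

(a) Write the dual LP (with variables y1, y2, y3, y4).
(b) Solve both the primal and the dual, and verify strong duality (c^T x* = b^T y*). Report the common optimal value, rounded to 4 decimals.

The standard primal-dual pair for 'max c^T x s.t. A x <= b, x >= 0' is:
  Dual:  min b^T y  s.t.  A^T y >= c,  y >= 0.

So the dual LP is:
  minimize  10y1 + 5y2 + 28y3 + 6y4
  subject to:
    y1 + 2y3 + y4 >= 5
    y2 + 4y3 + y4 >= 6
    y1, y2, y3, y4 >= 0

Solving the primal: x* = (1, 5).
  primal value c^T x* = 35.
Solving the dual: y* = (0, 1, 0, 5).
  dual value b^T y* = 35.
Strong duality: c^T x* = b^T y*. Confirmed.

35


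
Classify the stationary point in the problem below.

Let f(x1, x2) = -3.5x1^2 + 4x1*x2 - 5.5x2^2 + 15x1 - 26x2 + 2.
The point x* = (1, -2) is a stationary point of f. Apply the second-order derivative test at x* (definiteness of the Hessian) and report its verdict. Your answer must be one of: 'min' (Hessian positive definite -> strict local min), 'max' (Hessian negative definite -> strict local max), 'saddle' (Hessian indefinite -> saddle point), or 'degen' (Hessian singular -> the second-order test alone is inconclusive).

Compute the Hessian H = grad^2 f:
  H = [[-7, 4], [4, -11]]
Verify stationarity: grad f(x*) = H x* + g = (0, 0).
Eigenvalues of H: -13.4721, -4.5279.
Both eigenvalues < 0, so H is negative definite -> x* is a strict local max.

max


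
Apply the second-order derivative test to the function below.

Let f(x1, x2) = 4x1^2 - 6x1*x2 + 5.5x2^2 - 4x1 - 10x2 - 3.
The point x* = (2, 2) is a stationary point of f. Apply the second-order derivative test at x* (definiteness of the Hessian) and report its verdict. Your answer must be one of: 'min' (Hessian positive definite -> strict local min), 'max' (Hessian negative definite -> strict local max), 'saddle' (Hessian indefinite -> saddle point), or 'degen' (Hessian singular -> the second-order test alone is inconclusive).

Compute the Hessian H = grad^2 f:
  H = [[8, -6], [-6, 11]]
Verify stationarity: grad f(x*) = H x* + g = (0, 0).
Eigenvalues of H: 3.3153, 15.6847.
Both eigenvalues > 0, so H is positive definite -> x* is a strict local min.

min


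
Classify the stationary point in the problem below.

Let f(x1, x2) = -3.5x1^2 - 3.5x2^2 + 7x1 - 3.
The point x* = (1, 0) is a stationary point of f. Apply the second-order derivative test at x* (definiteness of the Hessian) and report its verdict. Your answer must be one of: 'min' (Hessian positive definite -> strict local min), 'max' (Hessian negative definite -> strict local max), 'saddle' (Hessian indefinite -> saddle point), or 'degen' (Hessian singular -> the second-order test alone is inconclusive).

Compute the Hessian H = grad^2 f:
  H = [[-7, 0], [0, -7]]
Verify stationarity: grad f(x*) = H x* + g = (0, 0).
Eigenvalues of H: -7, -7.
Both eigenvalues < 0, so H is negative definite -> x* is a strict local max.

max


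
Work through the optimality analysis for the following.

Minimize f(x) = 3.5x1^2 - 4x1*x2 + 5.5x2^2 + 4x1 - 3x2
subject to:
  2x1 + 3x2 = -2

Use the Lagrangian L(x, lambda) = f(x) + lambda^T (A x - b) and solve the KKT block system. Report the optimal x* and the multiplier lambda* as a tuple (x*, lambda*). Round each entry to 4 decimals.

Form the Lagrangian:
  L(x, lambda) = (1/2) x^T Q x + c^T x + lambda^T (A x - b)
Stationarity (grad_x L = 0): Q x + c + A^T lambda = 0.
Primal feasibility: A x = b.

This gives the KKT block system:
  [ Q   A^T ] [ x     ]   [-c ]
  [ A    0  ] [ lambda ] = [ b ]

Solving the linear system:
  x*      = (-0.7871, -0.1419)
  lambda* = (0.471)
  f(x*)   = -0.8903

x* = (-0.7871, -0.1419), lambda* = (0.471)


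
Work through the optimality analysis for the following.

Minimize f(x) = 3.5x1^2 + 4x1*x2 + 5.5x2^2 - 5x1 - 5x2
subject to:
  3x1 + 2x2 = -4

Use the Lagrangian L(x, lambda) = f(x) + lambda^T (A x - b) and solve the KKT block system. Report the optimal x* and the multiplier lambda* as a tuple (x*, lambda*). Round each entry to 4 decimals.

Form the Lagrangian:
  L(x, lambda) = (1/2) x^T Q x + c^T x + lambda^T (A x - b)
Stationarity (grad_x L = 0): Q x + c + A^T lambda = 0.
Primal feasibility: A x = b.

This gives the KKT block system:
  [ Q   A^T ] [ x     ]   [-c ]
  [ A    0  ] [ lambda ] = [ b ]

Solving the linear system:
  x*      = (-1.3924, 0.0886)
  lambda* = (4.7975)
  f(x*)   = 12.8544

x* = (-1.3924, 0.0886), lambda* = (4.7975)


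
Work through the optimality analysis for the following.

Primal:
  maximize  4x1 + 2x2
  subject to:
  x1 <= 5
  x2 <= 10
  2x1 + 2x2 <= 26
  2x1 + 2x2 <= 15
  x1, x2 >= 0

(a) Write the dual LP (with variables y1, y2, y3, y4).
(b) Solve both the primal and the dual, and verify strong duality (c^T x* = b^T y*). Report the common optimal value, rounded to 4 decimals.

The standard primal-dual pair for 'max c^T x s.t. A x <= b, x >= 0' is:
  Dual:  min b^T y  s.t.  A^T y >= c,  y >= 0.

So the dual LP is:
  minimize  5y1 + 10y2 + 26y3 + 15y4
  subject to:
    y1 + 2y3 + 2y4 >= 4
    y2 + 2y3 + 2y4 >= 2
    y1, y2, y3, y4 >= 0

Solving the primal: x* = (5, 2.5).
  primal value c^T x* = 25.
Solving the dual: y* = (2, 0, 0, 1).
  dual value b^T y* = 25.
Strong duality: c^T x* = b^T y*. Confirmed.

25


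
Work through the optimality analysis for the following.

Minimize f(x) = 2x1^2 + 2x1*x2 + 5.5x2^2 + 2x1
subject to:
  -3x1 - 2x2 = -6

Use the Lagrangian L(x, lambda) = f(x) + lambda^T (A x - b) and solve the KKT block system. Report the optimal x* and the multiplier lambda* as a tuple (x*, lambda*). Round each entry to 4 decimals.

Form the Lagrangian:
  L(x, lambda) = (1/2) x^T Q x + c^T x + lambda^T (A x - b)
Stationarity (grad_x L = 0): Q x + c + A^T lambda = 0.
Primal feasibility: A x = b.

This gives the KKT block system:
  [ Q   A^T ] [ x     ]   [-c ]
  [ A    0  ] [ lambda ] = [ b ]

Solving the linear system:
  x*      = (1.8242, 0.2637)
  lambda* = (3.2747)
  f(x*)   = 11.6484

x* = (1.8242, 0.2637), lambda* = (3.2747)


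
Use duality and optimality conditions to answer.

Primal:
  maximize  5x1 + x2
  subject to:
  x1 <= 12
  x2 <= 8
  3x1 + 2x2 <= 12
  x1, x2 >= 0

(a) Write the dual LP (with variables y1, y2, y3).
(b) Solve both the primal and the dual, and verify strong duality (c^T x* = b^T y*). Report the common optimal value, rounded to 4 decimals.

The standard primal-dual pair for 'max c^T x s.t. A x <= b, x >= 0' is:
  Dual:  min b^T y  s.t.  A^T y >= c,  y >= 0.

So the dual LP is:
  minimize  12y1 + 8y2 + 12y3
  subject to:
    y1 + 3y3 >= 5
    y2 + 2y3 >= 1
    y1, y2, y3 >= 0

Solving the primal: x* = (4, 0).
  primal value c^T x* = 20.
Solving the dual: y* = (0, 0, 1.6667).
  dual value b^T y* = 20.
Strong duality: c^T x* = b^T y*. Confirmed.

20


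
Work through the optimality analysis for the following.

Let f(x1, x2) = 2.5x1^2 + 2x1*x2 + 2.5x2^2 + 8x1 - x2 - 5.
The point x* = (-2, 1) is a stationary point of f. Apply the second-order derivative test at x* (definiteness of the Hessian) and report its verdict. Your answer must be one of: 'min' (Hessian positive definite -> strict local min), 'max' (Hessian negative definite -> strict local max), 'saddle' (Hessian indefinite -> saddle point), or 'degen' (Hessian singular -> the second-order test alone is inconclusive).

Compute the Hessian H = grad^2 f:
  H = [[5, 2], [2, 5]]
Verify stationarity: grad f(x*) = H x* + g = (0, 0).
Eigenvalues of H: 3, 7.
Both eigenvalues > 0, so H is positive definite -> x* is a strict local min.

min


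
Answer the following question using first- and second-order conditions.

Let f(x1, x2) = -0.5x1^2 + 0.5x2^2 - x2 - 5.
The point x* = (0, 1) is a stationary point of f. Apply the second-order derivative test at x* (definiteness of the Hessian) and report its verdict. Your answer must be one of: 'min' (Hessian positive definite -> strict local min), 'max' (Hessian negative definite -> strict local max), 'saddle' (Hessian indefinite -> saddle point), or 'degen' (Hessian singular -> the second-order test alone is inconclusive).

Compute the Hessian H = grad^2 f:
  H = [[-1, 0], [0, 1]]
Verify stationarity: grad f(x*) = H x* + g = (0, 0).
Eigenvalues of H: -1, 1.
Eigenvalues have mixed signs, so H is indefinite -> x* is a saddle point.

saddle


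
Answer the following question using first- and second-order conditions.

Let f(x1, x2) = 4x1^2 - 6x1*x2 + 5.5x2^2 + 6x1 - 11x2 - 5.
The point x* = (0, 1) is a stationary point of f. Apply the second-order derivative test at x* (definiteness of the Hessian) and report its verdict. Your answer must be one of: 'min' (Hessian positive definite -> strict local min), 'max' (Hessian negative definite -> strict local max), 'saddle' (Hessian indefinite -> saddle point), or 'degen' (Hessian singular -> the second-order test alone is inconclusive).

Compute the Hessian H = grad^2 f:
  H = [[8, -6], [-6, 11]]
Verify stationarity: grad f(x*) = H x* + g = (0, 0).
Eigenvalues of H: 3.3153, 15.6847.
Both eigenvalues > 0, so H is positive definite -> x* is a strict local min.

min


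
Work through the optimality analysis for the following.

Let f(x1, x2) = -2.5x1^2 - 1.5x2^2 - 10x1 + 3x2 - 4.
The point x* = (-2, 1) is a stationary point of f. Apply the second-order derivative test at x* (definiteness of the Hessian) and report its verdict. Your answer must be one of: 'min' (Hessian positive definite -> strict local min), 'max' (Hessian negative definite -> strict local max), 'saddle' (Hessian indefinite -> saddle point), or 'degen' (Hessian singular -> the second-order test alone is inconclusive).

Compute the Hessian H = grad^2 f:
  H = [[-5, 0], [0, -3]]
Verify stationarity: grad f(x*) = H x* + g = (0, 0).
Eigenvalues of H: -5, -3.
Both eigenvalues < 0, so H is negative definite -> x* is a strict local max.

max


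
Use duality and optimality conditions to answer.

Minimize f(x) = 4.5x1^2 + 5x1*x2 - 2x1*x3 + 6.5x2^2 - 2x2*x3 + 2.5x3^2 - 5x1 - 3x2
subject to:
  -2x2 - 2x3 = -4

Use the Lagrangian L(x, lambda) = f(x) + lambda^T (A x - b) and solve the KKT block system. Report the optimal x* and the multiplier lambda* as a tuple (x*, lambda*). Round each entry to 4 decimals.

Form the Lagrangian:
  L(x, lambda) = (1/2) x^T Q x + c^T x + lambda^T (A x - b)
Stationarity (grad_x L = 0): Q x + c + A^T lambda = 0.
Primal feasibility: A x = b.

This gives the KKT block system:
  [ Q   A^T ] [ x     ]   [-c ]
  [ A    0  ] [ lambda ] = [ b ]

Solving the linear system:
  x*      = (0.5302, 0.604, 1.396)
  lambda* = (2.3557)
  f(x*)   = 2.4799

x* = (0.5302, 0.604, 1.396), lambda* = (2.3557)


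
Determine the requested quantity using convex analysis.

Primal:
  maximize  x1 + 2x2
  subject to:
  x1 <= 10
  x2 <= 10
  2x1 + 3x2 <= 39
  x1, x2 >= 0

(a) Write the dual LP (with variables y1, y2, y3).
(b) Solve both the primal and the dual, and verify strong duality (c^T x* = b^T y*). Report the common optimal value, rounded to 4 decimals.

The standard primal-dual pair for 'max c^T x s.t. A x <= b, x >= 0' is:
  Dual:  min b^T y  s.t.  A^T y >= c,  y >= 0.

So the dual LP is:
  minimize  10y1 + 10y2 + 39y3
  subject to:
    y1 + 2y3 >= 1
    y2 + 3y3 >= 2
    y1, y2, y3 >= 0

Solving the primal: x* = (4.5, 10).
  primal value c^T x* = 24.5.
Solving the dual: y* = (0, 0.5, 0.5).
  dual value b^T y* = 24.5.
Strong duality: c^T x* = b^T y*. Confirmed.

24.5


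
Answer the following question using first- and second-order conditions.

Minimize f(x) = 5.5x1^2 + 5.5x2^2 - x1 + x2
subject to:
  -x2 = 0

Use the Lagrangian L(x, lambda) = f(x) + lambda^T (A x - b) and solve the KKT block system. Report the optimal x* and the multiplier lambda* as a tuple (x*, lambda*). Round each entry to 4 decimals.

Form the Lagrangian:
  L(x, lambda) = (1/2) x^T Q x + c^T x + lambda^T (A x - b)
Stationarity (grad_x L = 0): Q x + c + A^T lambda = 0.
Primal feasibility: A x = b.

This gives the KKT block system:
  [ Q   A^T ] [ x     ]   [-c ]
  [ A    0  ] [ lambda ] = [ b ]

Solving the linear system:
  x*      = (0.0909, 0)
  lambda* = (1)
  f(x*)   = -0.0455

x* = (0.0909, 0), lambda* = (1)


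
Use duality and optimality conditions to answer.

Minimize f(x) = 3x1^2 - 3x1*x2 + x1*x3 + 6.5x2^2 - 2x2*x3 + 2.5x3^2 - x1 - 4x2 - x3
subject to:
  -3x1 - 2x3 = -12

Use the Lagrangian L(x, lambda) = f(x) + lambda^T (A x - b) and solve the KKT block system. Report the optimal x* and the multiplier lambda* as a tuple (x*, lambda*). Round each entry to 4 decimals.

Form the Lagrangian:
  L(x, lambda) = (1/2) x^T Q x + c^T x + lambda^T (A x - b)
Stationarity (grad_x L = 0): Q x + c + A^T lambda = 0.
Primal feasibility: A x = b.

This gives the KKT block system:
  [ Q   A^T ] [ x     ]   [-c ]
  [ A    0  ] [ lambda ] = [ b ]

Solving the linear system:
  x*      = (2.7018, 1.2308, 1.9474)
  lambda* = (4.4885)
  f(x*)   = 22.1451

x* = (2.7018, 1.2308, 1.9474), lambda* = (4.4885)


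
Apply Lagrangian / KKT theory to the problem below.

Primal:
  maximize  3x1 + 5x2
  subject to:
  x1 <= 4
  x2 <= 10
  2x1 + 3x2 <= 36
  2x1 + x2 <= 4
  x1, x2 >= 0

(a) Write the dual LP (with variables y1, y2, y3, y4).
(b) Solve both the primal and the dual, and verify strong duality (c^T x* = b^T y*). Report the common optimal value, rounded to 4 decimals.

The standard primal-dual pair for 'max c^T x s.t. A x <= b, x >= 0' is:
  Dual:  min b^T y  s.t.  A^T y >= c,  y >= 0.

So the dual LP is:
  minimize  4y1 + 10y2 + 36y3 + 4y4
  subject to:
    y1 + 2y3 + 2y4 >= 3
    y2 + 3y3 + y4 >= 5
    y1, y2, y3, y4 >= 0

Solving the primal: x* = (0, 4).
  primal value c^T x* = 20.
Solving the dual: y* = (0, 0, 0, 5).
  dual value b^T y* = 20.
Strong duality: c^T x* = b^T y*. Confirmed.

20


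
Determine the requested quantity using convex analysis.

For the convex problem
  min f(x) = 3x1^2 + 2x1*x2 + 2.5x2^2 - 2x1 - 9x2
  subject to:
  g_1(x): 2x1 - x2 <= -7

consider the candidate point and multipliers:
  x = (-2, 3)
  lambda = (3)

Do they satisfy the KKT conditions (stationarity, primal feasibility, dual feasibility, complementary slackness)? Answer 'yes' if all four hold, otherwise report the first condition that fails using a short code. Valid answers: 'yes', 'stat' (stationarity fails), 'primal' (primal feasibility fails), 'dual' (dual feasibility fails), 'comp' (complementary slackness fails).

Gradient of f: grad f(x) = Q x + c = (-8, 2)
Constraint values g_i(x) = a_i^T x - b_i:
  g_1((-2, 3)) = 0
Stationarity residual: grad f(x) + sum_i lambda_i a_i = (-2, -1)
  -> stationarity FAILS
Primal feasibility (all g_i <= 0): OK
Dual feasibility (all lambda_i >= 0): OK
Complementary slackness (lambda_i * g_i(x) = 0 for all i): OK

Verdict: the first failing condition is stationarity -> stat.

stat


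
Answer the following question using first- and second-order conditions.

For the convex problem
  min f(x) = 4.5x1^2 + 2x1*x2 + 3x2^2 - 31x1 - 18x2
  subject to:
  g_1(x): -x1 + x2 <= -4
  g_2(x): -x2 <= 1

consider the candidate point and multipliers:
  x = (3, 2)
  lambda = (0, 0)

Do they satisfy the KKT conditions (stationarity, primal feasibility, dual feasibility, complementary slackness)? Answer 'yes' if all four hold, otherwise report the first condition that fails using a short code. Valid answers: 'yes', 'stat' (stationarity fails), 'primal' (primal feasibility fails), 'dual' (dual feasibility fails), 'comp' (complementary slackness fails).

Gradient of f: grad f(x) = Q x + c = (0, 0)
Constraint values g_i(x) = a_i^T x - b_i:
  g_1((3, 2)) = 3
  g_2((3, 2)) = -3
Stationarity residual: grad f(x) + sum_i lambda_i a_i = (0, 0)
  -> stationarity OK
Primal feasibility (all g_i <= 0): FAILS
Dual feasibility (all lambda_i >= 0): OK
Complementary slackness (lambda_i * g_i(x) = 0 for all i): OK

Verdict: the first failing condition is primal_feasibility -> primal.

primal


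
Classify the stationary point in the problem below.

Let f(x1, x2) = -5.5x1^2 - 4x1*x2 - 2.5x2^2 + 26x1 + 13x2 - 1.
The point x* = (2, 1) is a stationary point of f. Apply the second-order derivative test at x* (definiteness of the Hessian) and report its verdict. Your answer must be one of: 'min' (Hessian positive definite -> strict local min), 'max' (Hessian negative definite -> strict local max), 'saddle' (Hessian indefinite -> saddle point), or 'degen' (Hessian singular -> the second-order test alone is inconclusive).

Compute the Hessian H = grad^2 f:
  H = [[-11, -4], [-4, -5]]
Verify stationarity: grad f(x*) = H x* + g = (0, 0).
Eigenvalues of H: -13, -3.
Both eigenvalues < 0, so H is negative definite -> x* is a strict local max.

max


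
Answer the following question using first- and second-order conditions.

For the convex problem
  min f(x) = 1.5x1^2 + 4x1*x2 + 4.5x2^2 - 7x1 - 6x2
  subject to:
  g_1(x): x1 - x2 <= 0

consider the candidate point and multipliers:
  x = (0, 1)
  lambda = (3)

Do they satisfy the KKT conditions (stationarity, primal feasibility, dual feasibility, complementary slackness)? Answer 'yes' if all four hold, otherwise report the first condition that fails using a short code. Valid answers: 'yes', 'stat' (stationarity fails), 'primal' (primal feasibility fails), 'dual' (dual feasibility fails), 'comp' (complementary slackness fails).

Gradient of f: grad f(x) = Q x + c = (-3, 3)
Constraint values g_i(x) = a_i^T x - b_i:
  g_1((0, 1)) = -1
Stationarity residual: grad f(x) + sum_i lambda_i a_i = (0, 0)
  -> stationarity OK
Primal feasibility (all g_i <= 0): OK
Dual feasibility (all lambda_i >= 0): OK
Complementary slackness (lambda_i * g_i(x) = 0 for all i): FAILS

Verdict: the first failing condition is complementary_slackness -> comp.

comp


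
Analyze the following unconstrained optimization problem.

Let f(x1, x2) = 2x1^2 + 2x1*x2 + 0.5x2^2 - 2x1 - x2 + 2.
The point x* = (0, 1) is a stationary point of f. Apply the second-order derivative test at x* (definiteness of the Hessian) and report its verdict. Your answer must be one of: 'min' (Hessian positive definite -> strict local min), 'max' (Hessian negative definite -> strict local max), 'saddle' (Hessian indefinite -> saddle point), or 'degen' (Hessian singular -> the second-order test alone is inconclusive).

Compute the Hessian H = grad^2 f:
  H = [[4, 2], [2, 1]]
Verify stationarity: grad f(x*) = H x* + g = (0, 0).
Eigenvalues of H: 0, 5.
H has a zero eigenvalue (singular; positive semidefinite but not definite), so H is neither positive definite, negative definite, nor indefinite. The second-order test alone is inconclusive -> degen.
(Indeed, f is constant along the null direction of H through x*, so x* is not a strict local extremum.)

degen


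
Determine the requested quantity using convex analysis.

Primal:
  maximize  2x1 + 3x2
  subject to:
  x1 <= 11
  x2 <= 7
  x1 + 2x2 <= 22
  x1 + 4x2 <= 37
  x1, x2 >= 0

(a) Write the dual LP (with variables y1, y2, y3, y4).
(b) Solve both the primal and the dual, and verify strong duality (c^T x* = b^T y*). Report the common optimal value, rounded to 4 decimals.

The standard primal-dual pair for 'max c^T x s.t. A x <= b, x >= 0' is:
  Dual:  min b^T y  s.t.  A^T y >= c,  y >= 0.

So the dual LP is:
  minimize  11y1 + 7y2 + 22y3 + 37y4
  subject to:
    y1 + y3 + y4 >= 2
    y2 + 2y3 + 4y4 >= 3
    y1, y2, y3, y4 >= 0

Solving the primal: x* = (11, 5.5).
  primal value c^T x* = 38.5.
Solving the dual: y* = (0.5, 0, 1.5, 0).
  dual value b^T y* = 38.5.
Strong duality: c^T x* = b^T y*. Confirmed.

38.5


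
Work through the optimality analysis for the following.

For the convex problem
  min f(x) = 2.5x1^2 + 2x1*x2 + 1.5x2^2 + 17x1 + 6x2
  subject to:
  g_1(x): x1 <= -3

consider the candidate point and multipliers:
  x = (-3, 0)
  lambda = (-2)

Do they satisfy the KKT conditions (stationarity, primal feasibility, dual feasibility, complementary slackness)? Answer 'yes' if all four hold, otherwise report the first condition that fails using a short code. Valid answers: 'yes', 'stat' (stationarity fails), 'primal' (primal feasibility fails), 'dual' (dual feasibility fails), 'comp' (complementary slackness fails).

Gradient of f: grad f(x) = Q x + c = (2, 0)
Constraint values g_i(x) = a_i^T x - b_i:
  g_1((-3, 0)) = 0
Stationarity residual: grad f(x) + sum_i lambda_i a_i = (0, 0)
  -> stationarity OK
Primal feasibility (all g_i <= 0): OK
Dual feasibility (all lambda_i >= 0): FAILS
Complementary slackness (lambda_i * g_i(x) = 0 for all i): OK

Verdict: the first failing condition is dual_feasibility -> dual.

dual


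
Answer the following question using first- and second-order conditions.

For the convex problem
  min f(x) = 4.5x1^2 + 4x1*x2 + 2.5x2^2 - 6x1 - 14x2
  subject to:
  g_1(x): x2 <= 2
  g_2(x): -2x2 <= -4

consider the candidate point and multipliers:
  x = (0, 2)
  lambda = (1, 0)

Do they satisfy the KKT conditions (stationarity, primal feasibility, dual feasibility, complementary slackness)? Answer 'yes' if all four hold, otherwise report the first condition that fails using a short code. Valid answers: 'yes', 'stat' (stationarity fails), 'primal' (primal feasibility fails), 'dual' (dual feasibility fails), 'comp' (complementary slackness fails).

Gradient of f: grad f(x) = Q x + c = (2, -4)
Constraint values g_i(x) = a_i^T x - b_i:
  g_1((0, 2)) = 0
  g_2((0, 2)) = 0
Stationarity residual: grad f(x) + sum_i lambda_i a_i = (2, -3)
  -> stationarity FAILS
Primal feasibility (all g_i <= 0): OK
Dual feasibility (all lambda_i >= 0): OK
Complementary slackness (lambda_i * g_i(x) = 0 for all i): OK

Verdict: the first failing condition is stationarity -> stat.

stat


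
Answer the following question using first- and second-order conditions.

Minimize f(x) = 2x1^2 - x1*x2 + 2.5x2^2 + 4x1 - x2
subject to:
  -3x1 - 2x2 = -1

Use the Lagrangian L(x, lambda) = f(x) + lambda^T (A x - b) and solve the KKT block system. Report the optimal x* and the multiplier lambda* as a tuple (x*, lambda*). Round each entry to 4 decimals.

Form the Lagrangian:
  L(x, lambda) = (1/2) x^T Q x + c^T x + lambda^T (A x - b)
Stationarity (grad_x L = 0): Q x + c + A^T lambda = 0.
Primal feasibility: A x = b.

This gives the KKT block system:
  [ Q   A^T ] [ x     ]   [-c ]
  [ A    0  ] [ lambda ] = [ b ]

Solving the linear system:
  x*      = (-0.0685, 0.6027)
  lambda* = (1.0411)
  f(x*)   = 0.0822

x* = (-0.0685, 0.6027), lambda* = (1.0411)


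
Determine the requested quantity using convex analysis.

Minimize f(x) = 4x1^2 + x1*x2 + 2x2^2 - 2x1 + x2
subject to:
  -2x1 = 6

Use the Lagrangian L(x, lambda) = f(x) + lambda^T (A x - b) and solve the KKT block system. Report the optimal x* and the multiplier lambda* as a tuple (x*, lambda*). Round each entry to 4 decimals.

Form the Lagrangian:
  L(x, lambda) = (1/2) x^T Q x + c^T x + lambda^T (A x - b)
Stationarity (grad_x L = 0): Q x + c + A^T lambda = 0.
Primal feasibility: A x = b.

This gives the KKT block system:
  [ Q   A^T ] [ x     ]   [-c ]
  [ A    0  ] [ lambda ] = [ b ]

Solving the linear system:
  x*      = (-3, 0.5)
  lambda* = (-12.75)
  f(x*)   = 41.5

x* = (-3, 0.5), lambda* = (-12.75)


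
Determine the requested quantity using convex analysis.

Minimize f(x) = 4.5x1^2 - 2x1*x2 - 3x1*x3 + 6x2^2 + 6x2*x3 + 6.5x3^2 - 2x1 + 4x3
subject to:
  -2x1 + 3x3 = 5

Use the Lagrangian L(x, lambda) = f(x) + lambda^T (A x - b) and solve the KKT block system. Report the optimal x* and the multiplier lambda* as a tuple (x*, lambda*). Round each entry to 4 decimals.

Form the Lagrangian:
  L(x, lambda) = (1/2) x^T Q x + c^T x + lambda^T (A x - b)
Stationarity (grad_x L = 0): Q x + c + A^T lambda = 0.
Primal feasibility: A x = b.

This gives the KKT block system:
  [ Q   A^T ] [ x     ]   [-c ]
  [ A    0  ] [ lambda ] = [ b ]

Solving the linear system:
  x*      = (-0.8085, -0.6986, 1.1277)
  lambda* = (-5.6312)
  f(x*)   = 17.1418

x* = (-0.8085, -0.6986, 1.1277), lambda* = (-5.6312)


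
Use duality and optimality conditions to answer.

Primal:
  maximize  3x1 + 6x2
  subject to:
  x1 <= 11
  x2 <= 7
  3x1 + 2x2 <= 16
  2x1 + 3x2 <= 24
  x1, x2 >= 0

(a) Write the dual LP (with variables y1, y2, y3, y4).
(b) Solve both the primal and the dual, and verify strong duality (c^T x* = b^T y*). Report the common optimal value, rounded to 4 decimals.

The standard primal-dual pair for 'max c^T x s.t. A x <= b, x >= 0' is:
  Dual:  min b^T y  s.t.  A^T y >= c,  y >= 0.

So the dual LP is:
  minimize  11y1 + 7y2 + 16y3 + 24y4
  subject to:
    y1 + 3y3 + 2y4 >= 3
    y2 + 2y3 + 3y4 >= 6
    y1, y2, y3, y4 >= 0

Solving the primal: x* = (0.6667, 7).
  primal value c^T x* = 44.
Solving the dual: y* = (0, 4, 1, 0).
  dual value b^T y* = 44.
Strong duality: c^T x* = b^T y*. Confirmed.

44
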